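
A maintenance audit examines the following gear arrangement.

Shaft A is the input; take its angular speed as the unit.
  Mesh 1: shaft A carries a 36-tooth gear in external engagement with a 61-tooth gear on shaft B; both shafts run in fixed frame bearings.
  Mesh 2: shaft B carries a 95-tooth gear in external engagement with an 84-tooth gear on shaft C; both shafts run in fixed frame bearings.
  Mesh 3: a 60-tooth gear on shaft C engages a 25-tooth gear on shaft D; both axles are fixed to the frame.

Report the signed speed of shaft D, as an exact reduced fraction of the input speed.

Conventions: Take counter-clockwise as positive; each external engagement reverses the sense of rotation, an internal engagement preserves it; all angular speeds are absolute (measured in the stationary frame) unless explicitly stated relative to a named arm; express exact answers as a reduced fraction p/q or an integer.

3-mesh fixed-axis compound train (all bearings frame-fixed)
mesh 1 [36T→61T]: |ω|/ω_in = 1×36/61 = 36/61, sense flips to −
mesh 2 [95T→84T]: |ω|/ω_in = (36/61)×95/84 = 285/427, sense flips to +
mesh 3 [60T→25T]: |ω|/ω_in = (285/427)×60/25 = 684/427, sense flips to −
signed output speed (× input speed) = -684/427

-684/427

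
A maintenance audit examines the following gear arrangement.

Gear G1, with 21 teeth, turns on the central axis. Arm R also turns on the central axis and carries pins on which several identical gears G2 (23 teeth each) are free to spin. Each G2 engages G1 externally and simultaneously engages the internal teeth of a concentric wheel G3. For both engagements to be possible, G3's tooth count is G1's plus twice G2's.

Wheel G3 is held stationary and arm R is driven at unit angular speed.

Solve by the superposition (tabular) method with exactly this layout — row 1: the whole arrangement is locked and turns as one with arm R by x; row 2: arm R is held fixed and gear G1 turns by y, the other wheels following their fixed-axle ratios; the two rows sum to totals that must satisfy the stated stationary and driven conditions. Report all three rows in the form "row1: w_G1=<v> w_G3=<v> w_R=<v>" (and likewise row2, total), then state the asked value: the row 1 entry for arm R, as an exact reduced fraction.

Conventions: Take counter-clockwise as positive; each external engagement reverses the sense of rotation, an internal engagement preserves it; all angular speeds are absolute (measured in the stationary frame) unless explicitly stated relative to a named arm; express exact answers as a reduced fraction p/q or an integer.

topology: planetary set — G1 21T / G2 23T / G3 67T, arm = carrier (Willis)
row 1: whole set turns with the arm by x
row 2 (arm held, sun turns y): ω_ring = −(21/67)·y, ω_arm = 0
boundary: total ω_ring = x − (21/67)·y = 0 and total ω_arm = x = 1  ⇒  y = 67/21, x = 1
row 2 ring = −(21/67)·67/21 = -1
totals (row 1 + row 2): sun 1 + 67/21 = 88/21, ring 1 + (-1) = 0, arm 1 + 0 = 1
asked cell (row1, arm) = 1

row1: w_G1=1 w_G3=1 w_R=1
row2: w_G1=67/21 w_G3=-1 w_R=0
total: w_G1=88/21 w_G3=0 w_R=1
asked value: 1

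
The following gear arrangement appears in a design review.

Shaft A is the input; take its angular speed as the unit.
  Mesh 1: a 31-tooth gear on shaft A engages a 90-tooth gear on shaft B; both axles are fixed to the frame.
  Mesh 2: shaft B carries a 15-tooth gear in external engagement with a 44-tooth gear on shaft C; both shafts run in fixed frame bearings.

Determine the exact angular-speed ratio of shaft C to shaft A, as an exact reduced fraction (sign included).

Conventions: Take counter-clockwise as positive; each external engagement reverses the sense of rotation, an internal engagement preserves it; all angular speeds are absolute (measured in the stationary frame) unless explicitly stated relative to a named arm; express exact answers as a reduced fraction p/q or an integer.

31/264

class = fixed-axis compound train [2 meshes; 2 ratios multiply, 2 sense flips]
mesh 1 [31T→90T]: running ratio 31/90, sense −
mesh 2 [15T→44T]: running ratio 31/264, sense +
ω_out/ω_in = 31/264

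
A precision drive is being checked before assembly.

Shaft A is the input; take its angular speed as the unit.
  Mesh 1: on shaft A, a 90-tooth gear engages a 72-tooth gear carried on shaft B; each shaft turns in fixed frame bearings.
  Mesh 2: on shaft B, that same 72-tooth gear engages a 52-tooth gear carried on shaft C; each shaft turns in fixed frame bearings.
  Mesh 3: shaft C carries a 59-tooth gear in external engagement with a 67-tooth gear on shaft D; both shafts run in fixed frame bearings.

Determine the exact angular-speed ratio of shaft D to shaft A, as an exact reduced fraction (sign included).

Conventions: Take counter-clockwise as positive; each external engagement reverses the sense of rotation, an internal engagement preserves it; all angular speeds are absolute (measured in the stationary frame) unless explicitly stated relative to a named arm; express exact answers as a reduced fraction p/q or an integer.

-2655/1742

class = fixed-axis compound train [3 meshes; 3 ratios multiply, 3 sense flips]
mesh 1 [90T→72T]: running ratio 5/4, sense −
mesh 2 [72T→52T]: running ratio 45/26, sense +
mesh 3 [59T→67T]: running ratio 2655/1742, sense −
ω_out/ω_in = -2655/1742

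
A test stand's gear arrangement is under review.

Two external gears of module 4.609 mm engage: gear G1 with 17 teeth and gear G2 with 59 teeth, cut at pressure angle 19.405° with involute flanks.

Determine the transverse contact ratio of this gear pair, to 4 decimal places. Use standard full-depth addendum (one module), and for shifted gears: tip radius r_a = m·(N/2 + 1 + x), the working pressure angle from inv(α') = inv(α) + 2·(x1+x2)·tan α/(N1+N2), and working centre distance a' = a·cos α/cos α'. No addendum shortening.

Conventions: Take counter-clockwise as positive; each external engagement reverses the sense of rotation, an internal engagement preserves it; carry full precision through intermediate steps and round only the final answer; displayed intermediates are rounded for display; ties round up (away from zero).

topology: single-mesh involute geometry — m = 4.609, 17T/59T pair
base radii: r_b1 = 36.951027, r_b2 = 128.241799
tip radii: r_a1 = 43.785500, r_a2 = 140.574500
no profile shift: α' = α, a' = a
action lengths: √(r_a1²−r_b1²) = 23.490246, √(r_a2²−r_b2²) = 57.578044
base pitch p_b = π·m·cos α = 13.657068
CR = (23.490246 + 57.578044 − 175.142000·sin 19.40500°)/13.657068 = 1.675214
contact ratio ≈ 1.6752

1.6752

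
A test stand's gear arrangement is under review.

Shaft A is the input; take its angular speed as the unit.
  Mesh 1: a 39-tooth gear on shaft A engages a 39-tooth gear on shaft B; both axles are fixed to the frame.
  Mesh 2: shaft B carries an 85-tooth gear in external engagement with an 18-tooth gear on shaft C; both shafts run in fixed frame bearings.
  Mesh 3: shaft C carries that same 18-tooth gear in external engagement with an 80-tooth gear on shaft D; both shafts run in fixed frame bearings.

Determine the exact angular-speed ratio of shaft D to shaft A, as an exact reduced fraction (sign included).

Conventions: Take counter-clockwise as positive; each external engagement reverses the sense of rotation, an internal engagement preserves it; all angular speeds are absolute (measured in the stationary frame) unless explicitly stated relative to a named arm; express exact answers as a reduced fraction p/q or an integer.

-17/16

class = fixed-axis compound train [3 meshes; 3 ratios multiply, 3 sense flips]
mesh 1 [39T→39T]: running ratio 1, sense −
mesh 2 [85T→18T]: running ratio 85/18, sense +
mesh 3 [18T→80T]: running ratio 17/16, sense −
ω_out/ω_in = -17/16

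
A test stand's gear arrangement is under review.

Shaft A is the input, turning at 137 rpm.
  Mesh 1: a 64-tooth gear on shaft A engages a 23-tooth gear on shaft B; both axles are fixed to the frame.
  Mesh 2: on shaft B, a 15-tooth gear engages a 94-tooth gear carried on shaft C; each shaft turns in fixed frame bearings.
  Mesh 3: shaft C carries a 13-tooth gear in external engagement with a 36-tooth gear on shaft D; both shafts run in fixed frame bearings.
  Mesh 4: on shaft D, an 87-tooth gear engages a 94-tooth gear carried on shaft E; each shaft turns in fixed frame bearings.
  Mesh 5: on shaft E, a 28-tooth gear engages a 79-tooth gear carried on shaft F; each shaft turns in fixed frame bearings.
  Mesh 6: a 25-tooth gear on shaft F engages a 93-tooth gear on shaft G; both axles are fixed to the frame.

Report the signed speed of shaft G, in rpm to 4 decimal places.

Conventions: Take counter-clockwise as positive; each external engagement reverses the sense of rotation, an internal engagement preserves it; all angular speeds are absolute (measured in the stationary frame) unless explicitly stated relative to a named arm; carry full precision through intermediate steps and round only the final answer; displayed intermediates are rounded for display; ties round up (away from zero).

+1.9371 rpm

recognized (7 fixed axles, 6 meshes): fixed-axis compound train
mesh 1 [64T→23T]: ω = 137.0000×64/23 = 381.2174 rpm, sense flips to −
mesh 2 [15T→94T]: ω = 381.2174×15/94 = 60.8326 rpm, sense flips to +
mesh 3 [13T→36T]: ω = 60.8326×13/36 = 21.9673 rpm, sense flips to −
mesh 4 [87T→94T]: ω = 21.9673×87/94 = 20.3315 rpm, sense flips to +
mesh 5 [28T→79T]: ω = 20.3315×28/79 = 7.2061 rpm, sense flips to −
mesh 6 [25T→93T]: ω = 7.2061×25/93 = 1.9371 rpm, sense flips to +
signed output speed = +1.9371 rpm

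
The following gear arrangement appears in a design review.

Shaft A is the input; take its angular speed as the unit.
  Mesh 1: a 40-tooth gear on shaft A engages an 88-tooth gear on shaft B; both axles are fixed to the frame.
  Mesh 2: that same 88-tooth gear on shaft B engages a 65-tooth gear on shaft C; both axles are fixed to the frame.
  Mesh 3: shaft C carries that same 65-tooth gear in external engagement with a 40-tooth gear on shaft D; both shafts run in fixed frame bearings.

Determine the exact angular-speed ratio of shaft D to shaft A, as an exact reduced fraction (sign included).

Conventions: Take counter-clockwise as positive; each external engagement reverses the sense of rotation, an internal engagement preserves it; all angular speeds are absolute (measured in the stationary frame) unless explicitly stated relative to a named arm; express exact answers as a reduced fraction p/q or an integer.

-1

class = fixed-axis compound train [3 meshes; 3 ratios multiply, 3 sense flips]
mesh 1 [40T→88T]: running ratio 5/11, sense −
mesh 2 [88T→65T]: running ratio 8/13, sense +
mesh 3 [65T→40T]: running ratio 1, sense −
ω_out/ω_in = -1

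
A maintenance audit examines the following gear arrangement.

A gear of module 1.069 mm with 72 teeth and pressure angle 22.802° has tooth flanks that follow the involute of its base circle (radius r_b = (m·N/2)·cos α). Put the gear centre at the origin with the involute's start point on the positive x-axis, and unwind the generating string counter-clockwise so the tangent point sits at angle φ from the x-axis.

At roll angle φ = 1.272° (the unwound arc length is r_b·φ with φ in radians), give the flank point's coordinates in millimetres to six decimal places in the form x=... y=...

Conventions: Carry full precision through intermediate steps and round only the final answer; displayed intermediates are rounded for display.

single-mesh involute tooth geometry (72T wheel at module 1.069)
pitch radius r_p = m·N/2 = 1.069·72/2 = 38.484000
base radius r_b = r_p·cos α = 38.484000·cos 22.802° = 35.476461
roll angle φ = 1.272° = 0.02220059 rad
x = r_b·(cos φ + φ·sin φ) = 35.485202
y = r_b·(sin φ − φ·cos φ) = 0.000129

x=35.485202 y=0.000129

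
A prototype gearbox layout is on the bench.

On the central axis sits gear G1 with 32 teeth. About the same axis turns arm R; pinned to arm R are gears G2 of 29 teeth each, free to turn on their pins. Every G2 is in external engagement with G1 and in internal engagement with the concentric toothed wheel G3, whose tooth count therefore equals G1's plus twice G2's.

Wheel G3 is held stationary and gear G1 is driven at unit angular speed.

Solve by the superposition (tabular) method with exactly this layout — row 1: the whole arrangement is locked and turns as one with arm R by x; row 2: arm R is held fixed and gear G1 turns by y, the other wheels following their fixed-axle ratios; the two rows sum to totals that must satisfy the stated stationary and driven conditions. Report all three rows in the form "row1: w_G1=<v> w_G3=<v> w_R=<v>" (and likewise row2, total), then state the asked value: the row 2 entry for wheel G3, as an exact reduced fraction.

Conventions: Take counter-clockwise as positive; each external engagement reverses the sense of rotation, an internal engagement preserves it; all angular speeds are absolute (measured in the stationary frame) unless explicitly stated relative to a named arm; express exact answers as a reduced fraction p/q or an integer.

row1: w_G1=16/61 w_G3=16/61 w_R=16/61
row2: w_G1=45/61 w_G3=-16/61 w_R=0
total: w_G1=1 w_G3=0 w_R=16/61
asked value: -16/61

planetary set (32T centre, 29T on arm, 90T internal) — Willis relation
superposition row 1 [locked train]: every member turns x
row 2 (arm held, sun turns y): ω_ring = −(32/90)·y, ω_arm = 0
boundary: total ω_ring = x − (32/90)·y = 0 and total ω_sun = x + y = 1  ⇒  y = 45/61, x = 16/61
row 2 ring = −(32/90)·45/61 = -16/61
totals (row 1 + row 2): sun 16/61 + 45/61 = 1, ring 16/61 + (-16/61) = 0, arm 16/61 + 0 = 16/61
asked cell (row2, ring) = -16/61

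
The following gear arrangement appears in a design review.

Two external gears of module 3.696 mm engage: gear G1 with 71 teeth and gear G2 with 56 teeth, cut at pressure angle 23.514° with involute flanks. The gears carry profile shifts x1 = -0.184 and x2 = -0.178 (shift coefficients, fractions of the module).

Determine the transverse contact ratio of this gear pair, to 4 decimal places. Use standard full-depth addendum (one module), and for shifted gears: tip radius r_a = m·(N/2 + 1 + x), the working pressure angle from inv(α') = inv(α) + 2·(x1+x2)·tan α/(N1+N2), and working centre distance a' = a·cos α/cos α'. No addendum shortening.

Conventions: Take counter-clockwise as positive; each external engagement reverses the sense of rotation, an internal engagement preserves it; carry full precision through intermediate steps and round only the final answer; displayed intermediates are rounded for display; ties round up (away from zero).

1.6653

topology: single-mesh involute geometry — m = 3.696, 71T/56T pair
base radii: r_b1 = 120.312831, r_b2 = 94.894627
tip radii: r_a1 = 134.223936, r_a2 = 106.526112
inv(α') = inv(23.514°) + 2·(-0.184-0.178)·tan α/(71+56) = 0.02222580  ⇒  α' = 22.73481°
a' = a·cos α / cos α' = 234.6960·cos 23.514°/cos 22.73481° = 233.336921
action lengths: √(r_a1²−r_b1²) = 59.505359, √(r_a2²−r_b2²) = 48.402710
base pitch p_b = π·m·cos α = 10.647152
CR = (59.505359 + 48.402710 − 233.336921·sin 22.73481°)/10.647152 = 1.665346
contact ratio ≈ 1.6653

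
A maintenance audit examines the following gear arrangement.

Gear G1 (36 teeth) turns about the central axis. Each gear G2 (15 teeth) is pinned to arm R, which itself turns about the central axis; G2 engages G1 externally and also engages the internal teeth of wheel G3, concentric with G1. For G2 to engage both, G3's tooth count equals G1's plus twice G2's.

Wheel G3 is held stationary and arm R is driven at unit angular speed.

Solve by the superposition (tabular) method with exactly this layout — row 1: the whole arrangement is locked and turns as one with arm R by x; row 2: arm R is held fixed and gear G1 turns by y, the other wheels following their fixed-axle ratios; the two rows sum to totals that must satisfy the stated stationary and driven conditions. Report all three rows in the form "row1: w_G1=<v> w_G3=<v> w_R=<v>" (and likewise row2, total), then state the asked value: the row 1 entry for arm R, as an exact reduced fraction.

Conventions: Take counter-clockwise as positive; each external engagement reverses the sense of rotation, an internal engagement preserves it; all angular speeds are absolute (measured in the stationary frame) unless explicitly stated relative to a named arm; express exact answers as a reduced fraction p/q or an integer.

planetary set (36T centre, 15T on arm, 66T internal) — Willis relation
row 1: whole set turns with the arm by x
row 2: sun turns y, ring = −(36/66)·y, arm 0
boundary: total ω_ring = x − (36/66)·y = 0 and total ω_arm = x = 1  ⇒  y = 11/6, x = 1
row 2 ring = −(36/66)·11/6 = -1
totals (row 1 + row 2): sun 1 + 11/6 = 17/6, ring 1 + (-1) = 0, arm 1 + 0 = 1
asked cell (row1, arm) = 1

row1: w_G1=1 w_G3=1 w_R=1
row2: w_G1=11/6 w_G3=-1 w_R=0
total: w_G1=17/6 w_G3=0 w_R=1
asked value: 1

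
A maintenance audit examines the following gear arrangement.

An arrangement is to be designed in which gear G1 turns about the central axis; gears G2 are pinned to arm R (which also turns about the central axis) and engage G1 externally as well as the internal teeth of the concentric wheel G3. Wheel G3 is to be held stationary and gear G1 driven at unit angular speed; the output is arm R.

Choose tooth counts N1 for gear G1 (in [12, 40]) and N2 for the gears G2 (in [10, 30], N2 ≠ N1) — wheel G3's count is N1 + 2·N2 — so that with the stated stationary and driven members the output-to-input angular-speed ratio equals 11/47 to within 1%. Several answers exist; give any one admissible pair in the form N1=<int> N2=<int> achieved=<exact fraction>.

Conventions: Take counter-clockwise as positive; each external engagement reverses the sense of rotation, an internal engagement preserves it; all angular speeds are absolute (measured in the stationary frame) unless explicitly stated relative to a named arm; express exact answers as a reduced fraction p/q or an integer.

topology: planetary set — design target 11/47, arm = carrier (Willis)
Willis with ω_ring = 0: ω_arm/ω_sun = N1/(N1+N3); set equal to 11/47  ⇒  N3/N1 = 1/(11/47) − 1 = 36/11
N3 = N1 + 2·N2  ⇒  N2/N1 = (N3/N1 − 1)/2 = (36/11 − 1)/2 = 25/22
smallest multiple with N1 ≥ 12 and N2 ≥ 10: k = 1  ⇒  N1 = 1·22 = 22, N2 = 1·25 = 25 (N1 ≤ 40, N2 ≤ 30, N2 ≠ N1 ✓), N3 = 22 + 2·25 = 72
check: N1/(N1+N3) with N1 = 22, N3 = 72 gives 11/47; |achieved − target| = 0 ≤ 11/4700 ✓

N1=22 N2=25 achieved=11/47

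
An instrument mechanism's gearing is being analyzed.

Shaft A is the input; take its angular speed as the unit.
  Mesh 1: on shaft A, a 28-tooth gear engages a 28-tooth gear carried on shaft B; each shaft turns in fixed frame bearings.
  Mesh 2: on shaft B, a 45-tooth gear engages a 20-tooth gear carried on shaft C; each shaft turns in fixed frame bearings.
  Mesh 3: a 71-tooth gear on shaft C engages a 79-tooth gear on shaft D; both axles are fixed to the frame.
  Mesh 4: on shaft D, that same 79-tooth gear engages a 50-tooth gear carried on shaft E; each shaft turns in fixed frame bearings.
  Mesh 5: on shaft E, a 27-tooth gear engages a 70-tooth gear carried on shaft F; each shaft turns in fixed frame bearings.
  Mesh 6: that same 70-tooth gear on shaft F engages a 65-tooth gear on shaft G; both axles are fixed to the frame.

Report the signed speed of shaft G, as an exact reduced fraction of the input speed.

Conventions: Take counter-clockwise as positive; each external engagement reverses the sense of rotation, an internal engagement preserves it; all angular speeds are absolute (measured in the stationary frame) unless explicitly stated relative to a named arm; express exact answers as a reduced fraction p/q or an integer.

17253/13000

6-mesh fixed-axis compound train (all bearings frame-fixed)
mesh 1 [28T→28T]: |ω|/ω_in = 1×28/28 = 1, sense flips to −
mesh 2 [45T→20T]: |ω|/ω_in = 1×45/20 = 9/4, sense flips to +
mesh 3 [71T→79T]: |ω|/ω_in = (9/4)×71/79 = 639/316, sense flips to −
mesh 4 [79T→50T]: |ω|/ω_in = (639/316)×79/50 = 639/200, sense flips to +
mesh 5 [27T→70T]: |ω|/ω_in = (639/200)×27/70 = 17253/14000, sense flips to −
mesh 6 [70T→65T]: |ω|/ω_in = (17253/14000)×70/65 = 17253/13000, sense flips to +
signed output speed (× input speed) = 17253/13000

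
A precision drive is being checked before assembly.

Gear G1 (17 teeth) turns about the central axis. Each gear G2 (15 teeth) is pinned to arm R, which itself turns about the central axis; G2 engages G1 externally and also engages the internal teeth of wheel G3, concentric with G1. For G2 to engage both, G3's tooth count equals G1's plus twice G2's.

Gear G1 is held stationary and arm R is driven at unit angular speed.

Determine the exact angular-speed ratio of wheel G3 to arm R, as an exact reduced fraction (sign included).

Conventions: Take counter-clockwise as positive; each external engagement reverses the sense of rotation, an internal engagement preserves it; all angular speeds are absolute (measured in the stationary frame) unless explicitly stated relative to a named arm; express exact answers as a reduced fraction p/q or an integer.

recognized (axles ride arm R): planetary set, 17/15/47 teeth
ring teeth: 17 + 2·15 = 47
17(ω_sun−ω_arm) = −47(ω_ring−ω_arm),  ω_sun = 0, ω_arm = 1
ω_ring = 1 − (17/47)(0−1) = 64/47
ω_out/ω_in = 64/47

64/47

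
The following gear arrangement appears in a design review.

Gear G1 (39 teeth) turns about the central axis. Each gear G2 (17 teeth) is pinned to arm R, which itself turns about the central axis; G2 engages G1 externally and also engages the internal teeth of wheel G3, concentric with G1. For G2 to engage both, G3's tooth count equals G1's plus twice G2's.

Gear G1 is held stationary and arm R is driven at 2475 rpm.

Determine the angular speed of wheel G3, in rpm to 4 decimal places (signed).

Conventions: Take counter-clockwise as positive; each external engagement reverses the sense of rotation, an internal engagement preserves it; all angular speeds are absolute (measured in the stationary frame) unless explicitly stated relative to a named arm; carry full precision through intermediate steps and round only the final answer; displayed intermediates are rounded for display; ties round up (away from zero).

+3797.2603 rpm

planetary set (39T centre, 17T on arm, 73T internal) — Willis relation
normalise by the input: solve with ω_arm = 1, then scale by 2475 rpm
ring teeth: 39 + 2·17 = 73
39(ω_sun−ω_arm) = −73(ω_ring−ω_arm),  ω_sun = 0, ω_arm = 1
ω_ring = 1 − (39/73)(0−1) = 112/73
scale: ω_ring = 112/73 × 2475 rpm = +3797.2603 rpm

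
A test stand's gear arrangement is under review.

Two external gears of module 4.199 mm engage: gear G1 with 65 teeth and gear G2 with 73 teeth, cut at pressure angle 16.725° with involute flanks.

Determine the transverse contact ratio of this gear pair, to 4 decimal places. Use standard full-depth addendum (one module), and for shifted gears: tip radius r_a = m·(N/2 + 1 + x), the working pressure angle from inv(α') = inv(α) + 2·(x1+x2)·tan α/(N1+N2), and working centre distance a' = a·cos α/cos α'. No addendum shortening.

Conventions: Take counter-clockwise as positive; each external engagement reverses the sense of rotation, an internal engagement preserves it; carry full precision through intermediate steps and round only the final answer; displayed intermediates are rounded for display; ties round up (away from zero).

single-mesh involute tooth geometry (65T engaging 73T at module 4.199)
base radii: r_b1 = 130.694518, r_b2 = 146.779997
tip radii: r_a1 = 140.666500, r_a2 = 157.462500
no profile shift: α' = α, a' = a
action lengths: √(r_a1²−r_b1²) = 52.019296, √(r_a2²−r_b2²) = 57.009397
base pitch p_b = π·m·cos α = 12.633506
CR = (52.019296 + 57.009397 − 289.731000·sin 16.72500°)/12.633506 = 2.030344
contact ratio ≈ 2.0303

2.0303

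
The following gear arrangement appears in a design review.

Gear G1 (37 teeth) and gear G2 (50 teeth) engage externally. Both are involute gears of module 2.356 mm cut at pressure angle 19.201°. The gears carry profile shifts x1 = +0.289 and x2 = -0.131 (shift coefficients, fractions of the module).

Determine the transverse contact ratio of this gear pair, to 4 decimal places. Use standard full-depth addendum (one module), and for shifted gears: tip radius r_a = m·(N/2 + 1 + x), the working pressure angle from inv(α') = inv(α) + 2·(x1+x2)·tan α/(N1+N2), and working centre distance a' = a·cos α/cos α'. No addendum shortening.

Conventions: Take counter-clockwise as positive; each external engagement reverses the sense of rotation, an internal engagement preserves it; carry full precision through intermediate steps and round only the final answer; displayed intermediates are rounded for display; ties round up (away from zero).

1.7172

single-mesh involute tooth geometry (37T engaging 50T at module 2.356)
base radii: r_b1 = 41.161338, r_b2 = 55.623430
tip radii: r_a1 = 46.622884, r_a2 = 60.947364
inv(α') = inv(19.201°) + 2·(+0.289-0.131)·tan α/(37+50) = 0.01440068  ⇒  α' = 19.77952°
a' = a·cos α / cos α' = 102.4860·cos 19.201°/cos 19.77952° = 102.852904
action lengths: √(r_a1²−r_b1²) = 21.896062, √(r_a2²−r_b2²) = 24.912150
base pitch p_b = π·m·cos α = 6.989846
CR = (21.896062 + 24.912150 − 102.852904·sin 19.77952°)/6.989846 = 1.717152
contact ratio ≈ 1.7172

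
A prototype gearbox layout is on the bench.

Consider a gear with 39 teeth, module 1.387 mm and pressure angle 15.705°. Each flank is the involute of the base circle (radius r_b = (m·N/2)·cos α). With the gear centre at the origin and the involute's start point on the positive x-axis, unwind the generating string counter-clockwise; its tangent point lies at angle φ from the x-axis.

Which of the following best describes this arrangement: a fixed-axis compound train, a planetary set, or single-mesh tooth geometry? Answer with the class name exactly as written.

single-mesh tooth geometry

recognized (one wheel, involute flank): single-mesh tooth geometry, m = 1.387, N = 39
classification: single-mesh tooth geometry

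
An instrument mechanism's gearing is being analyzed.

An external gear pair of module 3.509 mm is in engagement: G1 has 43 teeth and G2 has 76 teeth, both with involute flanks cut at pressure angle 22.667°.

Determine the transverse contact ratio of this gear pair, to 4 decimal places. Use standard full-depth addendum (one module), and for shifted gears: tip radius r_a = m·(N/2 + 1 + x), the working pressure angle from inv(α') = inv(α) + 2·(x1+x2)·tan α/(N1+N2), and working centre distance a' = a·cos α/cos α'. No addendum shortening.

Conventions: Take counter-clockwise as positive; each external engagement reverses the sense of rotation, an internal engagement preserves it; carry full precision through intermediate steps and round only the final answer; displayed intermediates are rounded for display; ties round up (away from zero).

single-mesh involute tooth geometry (43T engaging 76T at module 3.509)
base radii: r_b1 = 69.616259, r_b2 = 123.042691
tip radii: r_a1 = 78.952500, r_a2 = 136.851000
no profile shift: α' = α, a' = a
action lengths: √(r_a1²−r_b1²) = 37.243438, √(r_a2²−r_b2²) = 59.905696
base pitch p_b = π·m·cos α = 10.172369
CR = (37.243438 + 59.905696 − 208.785500·sin 22.66700°)/10.172369 = 1.640572
contact ratio ≈ 1.6406

1.6406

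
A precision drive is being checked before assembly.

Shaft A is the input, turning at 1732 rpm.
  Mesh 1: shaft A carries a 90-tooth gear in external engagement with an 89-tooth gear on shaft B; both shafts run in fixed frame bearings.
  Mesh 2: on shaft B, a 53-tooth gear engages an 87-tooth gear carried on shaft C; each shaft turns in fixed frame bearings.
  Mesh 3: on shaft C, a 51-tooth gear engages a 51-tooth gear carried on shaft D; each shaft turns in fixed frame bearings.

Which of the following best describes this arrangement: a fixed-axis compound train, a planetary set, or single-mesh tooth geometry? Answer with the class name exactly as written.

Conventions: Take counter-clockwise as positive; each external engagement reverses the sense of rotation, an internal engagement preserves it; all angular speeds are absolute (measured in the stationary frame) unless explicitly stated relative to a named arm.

fixed-axis compound train

class = fixed-axis compound train [3 meshes; 3 ratios multiply, 3 sense flips]
classification: fixed-axis compound train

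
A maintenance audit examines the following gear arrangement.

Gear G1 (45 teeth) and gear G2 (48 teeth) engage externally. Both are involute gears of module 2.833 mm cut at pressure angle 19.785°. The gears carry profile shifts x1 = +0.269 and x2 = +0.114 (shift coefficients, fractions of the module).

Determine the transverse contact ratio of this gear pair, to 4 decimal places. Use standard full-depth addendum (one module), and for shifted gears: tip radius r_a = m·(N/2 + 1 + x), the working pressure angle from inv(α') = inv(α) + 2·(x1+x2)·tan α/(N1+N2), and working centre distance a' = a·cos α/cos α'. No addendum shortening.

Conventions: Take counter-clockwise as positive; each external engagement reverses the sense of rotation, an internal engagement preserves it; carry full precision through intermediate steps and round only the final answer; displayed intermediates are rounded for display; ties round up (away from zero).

topology: single-mesh involute geometry — m = 2.833, 45T/48T pair
base radii: r_b1 = 59.979743, r_b2 = 63.978393
tip radii: r_a1 = 67.337577, r_a2 = 71.147962
inv(α') = inv(19.785°) + 2·(+0.269+0.114)·tan α/(45+48) = 0.01737596  ⇒  α' = 21.01207°
a' = a·cos α / cos α' = 131.7345·cos 19.785°/cos 21.01207° = 132.787881
action lengths: √(r_a1²−r_b1²) = 30.606857, √(r_a2²−r_b2²) = 31.125516
base pitch p_b = π·m·cos α = 8.374752
CR = (30.606857 + 31.125516 − 132.787881·sin 21.01207°)/8.374752 = 1.685940
contact ratio ≈ 1.6859

1.6859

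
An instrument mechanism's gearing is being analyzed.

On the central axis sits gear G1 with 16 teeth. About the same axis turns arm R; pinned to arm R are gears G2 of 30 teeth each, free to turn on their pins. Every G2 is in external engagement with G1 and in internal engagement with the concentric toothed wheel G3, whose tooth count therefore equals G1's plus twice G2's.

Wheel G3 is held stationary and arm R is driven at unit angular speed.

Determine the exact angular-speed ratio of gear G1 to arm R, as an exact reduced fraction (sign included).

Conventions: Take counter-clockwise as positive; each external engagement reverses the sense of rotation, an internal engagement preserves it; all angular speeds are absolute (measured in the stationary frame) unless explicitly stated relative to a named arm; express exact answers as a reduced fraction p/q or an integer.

23/4

planetary set (16T centre, 30T on arm, 76T internal) — Willis relation
ring teeth: 16 + 2·30 = 76
16(ω_sun−ω_arm) = −76(ω_ring−ω_arm),  ω_ring = 0, ω_arm = 1
ω_sun = 1 − (76/16)(0−1) = 23/4
ω_out/ω_in = 23/4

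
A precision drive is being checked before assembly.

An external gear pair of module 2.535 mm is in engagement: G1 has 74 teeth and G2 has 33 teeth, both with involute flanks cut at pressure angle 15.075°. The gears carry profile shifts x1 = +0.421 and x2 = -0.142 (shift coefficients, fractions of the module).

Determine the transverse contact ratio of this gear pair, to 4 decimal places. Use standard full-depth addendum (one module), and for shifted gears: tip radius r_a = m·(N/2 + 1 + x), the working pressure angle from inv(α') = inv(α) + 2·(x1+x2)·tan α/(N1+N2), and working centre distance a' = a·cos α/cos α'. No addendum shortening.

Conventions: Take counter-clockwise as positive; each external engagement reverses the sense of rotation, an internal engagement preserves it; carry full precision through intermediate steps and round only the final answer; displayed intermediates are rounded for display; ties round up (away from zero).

2.0127

recognized (one external pair, fixed centres): single-mesh tooth geometry, m = 2.535, N1 = 74, N2 = 33
base radii: r_b1 = 90.567158, r_b2 = 40.388057
tip radii: r_a1 = 97.397235, r_a2 = 44.002530
inv(α') = inv(15.075°) + 2·(+0.421-0.142)·tan α/(74+33) = 0.00764894  ⇒  α' = 16.10810°
a' = a·cos α / cos α' = 135.6225·cos 15.075°/cos 16.10810° = 136.306620
action lengths: √(r_a1²−r_b1²) = 35.830312, √(r_a2²−r_b2²) = 17.465036
base pitch p_b = π·m·cos α = 7.689868
CR = (35.830312 + 17.465036 − 136.306620·sin 16.10810°)/7.689868 = 2.012650
contact ratio ≈ 2.0127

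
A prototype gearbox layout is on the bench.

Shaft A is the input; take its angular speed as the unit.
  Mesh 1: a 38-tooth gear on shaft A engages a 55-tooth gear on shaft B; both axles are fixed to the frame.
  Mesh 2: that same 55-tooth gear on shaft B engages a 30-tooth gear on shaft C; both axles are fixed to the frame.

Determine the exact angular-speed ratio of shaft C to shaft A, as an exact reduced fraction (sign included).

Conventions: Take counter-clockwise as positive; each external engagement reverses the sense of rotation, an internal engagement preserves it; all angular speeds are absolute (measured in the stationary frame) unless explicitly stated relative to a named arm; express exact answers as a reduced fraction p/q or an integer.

19/15

class = fixed-axis compound train [2 meshes; 2 ratios multiply, 2 sense flips]
mesh 1 [38T→55T]: running ratio 38/55, sense −
mesh 2 [55T→30T]: running ratio 19/15, sense +
ω_out/ω_in = 19/15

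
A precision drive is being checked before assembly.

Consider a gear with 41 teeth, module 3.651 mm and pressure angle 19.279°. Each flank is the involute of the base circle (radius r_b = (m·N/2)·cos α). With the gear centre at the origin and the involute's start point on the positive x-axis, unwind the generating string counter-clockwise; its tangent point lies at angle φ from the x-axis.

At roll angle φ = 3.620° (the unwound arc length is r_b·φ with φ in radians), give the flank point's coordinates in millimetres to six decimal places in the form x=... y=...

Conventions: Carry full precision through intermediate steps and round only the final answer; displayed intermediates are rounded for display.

x=70.789183 y=0.005937

recognized (one wheel, involute flank): single-mesh tooth geometry, m = 3.651, N = 41
pitch radius r_p = m·N/2 = 3.651·41/2 = 74.845500
base radius r_b = r_p·cos α = 74.845500·cos 19.279° = 70.648316
roll angle φ = 3.620° = 0.06318092 rad
x = r_b·(cos φ + φ·sin φ) = 70.789183
y = r_b·(sin φ − φ·cos φ) = 0.005937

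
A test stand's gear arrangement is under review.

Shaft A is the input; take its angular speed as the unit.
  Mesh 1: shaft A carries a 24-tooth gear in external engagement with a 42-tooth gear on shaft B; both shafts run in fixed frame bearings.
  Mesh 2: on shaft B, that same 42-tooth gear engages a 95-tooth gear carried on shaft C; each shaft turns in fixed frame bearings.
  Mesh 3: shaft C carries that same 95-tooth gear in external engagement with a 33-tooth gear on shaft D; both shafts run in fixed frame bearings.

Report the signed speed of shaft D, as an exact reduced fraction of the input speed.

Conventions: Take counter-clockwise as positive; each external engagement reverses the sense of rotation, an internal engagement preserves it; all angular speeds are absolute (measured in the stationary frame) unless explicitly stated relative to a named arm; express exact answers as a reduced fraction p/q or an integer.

-8/11

3-mesh fixed-axis compound train (all bearings frame-fixed)
mesh 1 [24T→42T]: |ω|/ω_in = 1×24/42 = 4/7, sense flips to −
mesh 2 [42T→95T]: |ω|/ω_in = (4/7)×42/95 = 24/95, sense flips to +
mesh 3 [95T→33T]: |ω|/ω_in = (24/95)×95/33 = 8/11, sense flips to −
signed output speed (× input speed) = -8/11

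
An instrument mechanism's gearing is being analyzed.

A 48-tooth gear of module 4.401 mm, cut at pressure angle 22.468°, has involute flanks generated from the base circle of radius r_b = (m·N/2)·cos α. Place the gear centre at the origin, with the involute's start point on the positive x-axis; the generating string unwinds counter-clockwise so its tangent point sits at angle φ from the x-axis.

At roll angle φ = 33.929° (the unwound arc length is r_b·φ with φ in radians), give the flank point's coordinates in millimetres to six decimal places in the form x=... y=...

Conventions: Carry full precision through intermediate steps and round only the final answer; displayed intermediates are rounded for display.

class = single-mesh tooth geometry [base-circle involute, m = 4.401, 48T]
pitch radius r_p = m·N/2 = 4.401·48/2 = 105.624000
base radius r_b = r_p·cos α = 105.624000·cos 22.468° = 97.606412
roll angle φ = 33.929° = 0.59217276 rad
x = r_b·(cos φ + φ·sin φ) = 113.248822
y = r_b·(sin φ − φ·cos φ) = 6.522227

x=113.248822 y=6.522227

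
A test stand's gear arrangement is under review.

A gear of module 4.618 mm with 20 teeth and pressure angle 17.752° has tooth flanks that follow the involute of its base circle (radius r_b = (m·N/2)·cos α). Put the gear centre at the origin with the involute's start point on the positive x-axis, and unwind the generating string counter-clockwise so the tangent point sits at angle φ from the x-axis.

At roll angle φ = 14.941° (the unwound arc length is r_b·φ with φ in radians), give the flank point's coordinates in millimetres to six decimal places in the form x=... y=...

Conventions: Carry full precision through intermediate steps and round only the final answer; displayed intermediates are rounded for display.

topology: single-mesh involute geometry — m = 4.618, N = 20
pitch radius r_p = m·N/2 = 4.618·20/2 = 46.180000
base radius r_b = r_p·cos α = 46.180000·cos 17.752° = 43.981147
roll angle φ = 14.941° = 0.26076964 rad
x = r_b·(cos φ + φ·sin φ) = 45.451197
y = r_b·(sin φ − φ·cos φ) = 0.258202

x=45.451197 y=0.258202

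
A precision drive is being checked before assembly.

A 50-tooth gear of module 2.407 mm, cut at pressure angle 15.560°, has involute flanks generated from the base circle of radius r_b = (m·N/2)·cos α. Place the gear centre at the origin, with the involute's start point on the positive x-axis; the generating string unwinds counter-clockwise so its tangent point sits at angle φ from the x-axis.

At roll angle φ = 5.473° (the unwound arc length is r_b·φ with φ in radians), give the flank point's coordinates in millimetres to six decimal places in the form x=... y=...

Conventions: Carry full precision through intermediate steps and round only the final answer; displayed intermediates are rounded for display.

x=58.233457 y=0.016826

class = single-mesh tooth geometry [base-circle involute, m = 2.407, 50T]
pitch radius r_p = m·N/2 = 2.407·50/2 = 60.175000
base radius r_b = r_p·cos α = 60.175000·cos 15.560° = 57.969591
roll angle φ = 5.473° = 0.09552187 rad
x = r_b·(cos φ + φ·sin φ) = 58.233457
y = r_b·(sin φ − φ·cos φ) = 0.016826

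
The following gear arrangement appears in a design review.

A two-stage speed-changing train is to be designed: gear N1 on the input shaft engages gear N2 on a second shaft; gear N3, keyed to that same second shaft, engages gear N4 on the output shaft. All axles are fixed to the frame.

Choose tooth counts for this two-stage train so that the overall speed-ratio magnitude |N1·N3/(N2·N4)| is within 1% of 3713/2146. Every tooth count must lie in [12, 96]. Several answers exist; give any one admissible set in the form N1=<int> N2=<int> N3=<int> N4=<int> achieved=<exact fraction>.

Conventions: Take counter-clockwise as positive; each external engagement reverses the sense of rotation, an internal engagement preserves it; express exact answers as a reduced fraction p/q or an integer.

N1=47 N2=29 N3=79 N4=74 achieved=3713/2146

topology: fixed-axis compound train — 2 stages, target 3713/2146
target = 3713/2146 in lowest terms: an exact hit needs N1·N3 = k·3713 and N2·N4 = k·2146 for one integer k, every count in [12, 96]; additionally prefer no 1:1 stage (N1 ≠ N2, N3 ≠ N4)
k = 1: N1·N3 = 3713 = 47·79, N2·N4 = 2146 = 29·74
achieved = 47·79/(29·74) = 3713/2146; |achieved − target| = 0 ≤ 3713/214600 ✓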